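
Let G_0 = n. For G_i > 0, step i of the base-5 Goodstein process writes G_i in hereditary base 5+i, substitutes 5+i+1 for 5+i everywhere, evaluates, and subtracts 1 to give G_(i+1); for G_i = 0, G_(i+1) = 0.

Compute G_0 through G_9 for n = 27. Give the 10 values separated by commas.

27, 37, 49, 63, 69, 75, 81, 87, 93, 99

base 5: 27 = 5^2 + 2; at 6: 6^2 + 2 = 38; next = 37
base 6: 37 = 6^2 + 1; at 7: 7^2 + 1 = 50; next = 49
base 7: 49 = 7^2; at 8: 8^2 = 64; next = 63
base 8: 63 = 7·8 + 7; at 9: 7·9 + 7 = 70; next = 69
base 9: 69 = 7·9 + 6; at 10: 7·10 + 6 = 76; next = 75
base 10: 75 = 7·10 + 5; at 11: 7·11 + 5 = 82; next = 81
base 11: 81 = 7·11 + 4; at 12: 7·12 + 4 = 88; next = 87
base 12: 87 = 7·12 + 3; at 13: 7·13 + 3 = 94; next = 93
base 13: 93 = 7·13 + 2; at 14: 7·14 + 2 = 100; next = 99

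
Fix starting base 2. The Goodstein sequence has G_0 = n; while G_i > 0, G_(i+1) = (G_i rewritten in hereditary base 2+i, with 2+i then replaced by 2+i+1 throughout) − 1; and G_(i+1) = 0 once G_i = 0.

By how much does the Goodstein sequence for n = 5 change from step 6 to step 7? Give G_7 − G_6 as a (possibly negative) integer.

703

[0] 5 ≡ 2^2 + 1 (base 2). Lift 3: 28. −1: 27.
[1] 27 ≡ 3^3 (base 3). Lift 4: 256. −1: 255.
[2] 255 ≡ 3·4^3 + 3·4^2 + 3·4 + 3 (base 4). Lift 5: 468. −1: 467.
[3] 467 ≡ 3·5^3 + 3·5^2 + 3·5 + 2 (base 5). Lift 6: 776. −1: 775.
[4] 775 ≡ 3·6^3 + 3·6^2 + 3·6 + 1 (base 6). Lift 7: 1198. −1: 1197.
[5] 1197 ≡ 3·7^3 + 3·7^2 + 3·7 (base 7). Lift 8: 1752. −1: 1751.
[6] 1751 ≡ 3·8^3 + 3·8^2 + 2·8 + 7 (base 8). Lift 9: 2455. −1: 2454.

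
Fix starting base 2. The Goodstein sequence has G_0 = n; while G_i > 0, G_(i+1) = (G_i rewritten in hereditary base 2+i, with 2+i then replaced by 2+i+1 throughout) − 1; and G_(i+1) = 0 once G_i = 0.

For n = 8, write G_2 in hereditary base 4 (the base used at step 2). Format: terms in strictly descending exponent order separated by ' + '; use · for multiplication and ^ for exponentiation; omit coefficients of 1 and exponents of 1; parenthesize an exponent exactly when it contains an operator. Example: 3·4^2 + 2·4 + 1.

8 —HB2→ 2^(2 + 1) —bump→ 3^(3 + 1) = 81 —(−1)→ 80
80 —HB3→ 2·3^3 + 2·3^2 + 2·3 + 2 —bump→ 2·4^4 + 2·4^2 + 2·4 + 2 = 554 —(−1)→ 553
553 —HB4→ 2·4^4 + 2·4^2 + 2·4 + 1 —bump→ 2·5^5 + 2·5^2 + 2·5 + 1 = 6311 —(−1)→ 6310

2·4^4 + 2·4^2 + 2·4 + 1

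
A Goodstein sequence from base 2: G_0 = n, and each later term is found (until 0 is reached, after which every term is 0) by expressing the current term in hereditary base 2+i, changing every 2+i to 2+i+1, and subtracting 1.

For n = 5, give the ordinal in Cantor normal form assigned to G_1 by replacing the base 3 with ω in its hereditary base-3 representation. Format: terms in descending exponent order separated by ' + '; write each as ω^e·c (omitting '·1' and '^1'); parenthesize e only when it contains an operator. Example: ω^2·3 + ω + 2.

ω^ω

5 —HB2→ 2^2 + 1 —bump→ 3^3 + 1 = 28 —(−1)→ 27
27 —HB3→ 3^3 —bump→ 4^4 = 256 —(−1)→ 255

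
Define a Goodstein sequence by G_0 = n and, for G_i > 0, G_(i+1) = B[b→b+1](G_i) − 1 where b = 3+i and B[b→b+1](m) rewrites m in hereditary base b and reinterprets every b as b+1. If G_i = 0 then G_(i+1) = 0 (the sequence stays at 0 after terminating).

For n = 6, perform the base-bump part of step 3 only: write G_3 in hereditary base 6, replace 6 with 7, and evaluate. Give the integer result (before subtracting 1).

8

(0) 6|_3 = 2·3 ↦ 2·4|_4 = 8 ⇒ 7
(1) 7|_4 = 4 + 3 ↦ 5 + 3|_5 = 8 ⇒ 7
(2) 7|_5 = 5 + 2 ↦ 6 + 2|_6 = 8 ⇒ 7
(3) 7|_6 = 6 + 1 ↦ 7 + 1|_7 = 8 ⇒ 7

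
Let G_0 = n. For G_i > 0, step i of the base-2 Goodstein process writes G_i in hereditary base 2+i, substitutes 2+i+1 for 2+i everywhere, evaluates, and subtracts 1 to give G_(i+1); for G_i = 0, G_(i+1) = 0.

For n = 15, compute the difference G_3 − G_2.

i=0: 15 = 2^(2 + 1) + 2^2 + 2 + 1 (b=2); 2→3: 3^(3 + 1) + 3^3 + 3 + 1 = 112; 112−1 = 111
i=1: 111 = 3^(3 + 1) + 3^3 + 3 (b=3); 3→4: 4^(4 + 1) + 4^4 + 4 = 1284; 1284−1 = 1283
i=2: 1283 = 4^(4 + 1) + 4^4 + 3 (b=4); 4→5: 5^(5 + 1) + 5^5 + 3 = 18753; 18753−1 = 18752

17469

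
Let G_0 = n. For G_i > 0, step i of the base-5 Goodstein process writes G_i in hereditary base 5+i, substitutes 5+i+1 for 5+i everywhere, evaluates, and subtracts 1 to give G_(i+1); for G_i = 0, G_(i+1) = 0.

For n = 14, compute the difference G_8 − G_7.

0

step 0: 14 = 2·5 + 4; sub 6 for 5: 2·6 + 4; = 16; G_1 = 16−1 = 15
step 1: 15 = 2·6 + 3; sub 7 for 6: 2·7 + 3; = 17; G_2 = 17−1 = 16
step 2: 16 = 2·7 + 2; sub 8 for 7: 2·8 + 2; = 18; G_3 = 18−1 = 17
step 3: 17 = 2·8 + 1; sub 9 for 8: 2·9 + 1; = 19; G_4 = 19−1 = 18
step 4: 18 = 2·9; sub 10 for 9: 2·10; = 20; G_5 = 20−1 = 19
step 5: 19 = 10 + 9; sub 11 for 10: 11 + 9; = 20; G_6 = 20−1 = 19
step 6: 19 = 11 + 8; sub 12 for 11: 12 + 8; = 20; G_7 = 20−1 = 19
step 7: 19 = 12 + 7; sub 13 for 12: 13 + 7; = 20; G_8 = 20−1 = 19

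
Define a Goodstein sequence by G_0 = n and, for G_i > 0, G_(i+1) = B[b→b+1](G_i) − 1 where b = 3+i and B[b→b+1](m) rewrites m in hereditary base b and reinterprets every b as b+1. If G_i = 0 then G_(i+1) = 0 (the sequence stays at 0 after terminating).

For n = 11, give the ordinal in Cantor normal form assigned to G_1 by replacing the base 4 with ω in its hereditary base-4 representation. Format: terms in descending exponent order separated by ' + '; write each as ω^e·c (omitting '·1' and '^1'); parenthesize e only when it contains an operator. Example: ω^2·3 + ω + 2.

ω^2 + 1

G_0=11  [base 3] 3^2 + 2  →[3↦4]→  4^2 + 2 = 18  −1 ⇒ G_1=17
G_1=17  [base 4] 4^2 + 1  →[4↦5]→  5^2 + 1 = 26  −1 ⇒ G_2=25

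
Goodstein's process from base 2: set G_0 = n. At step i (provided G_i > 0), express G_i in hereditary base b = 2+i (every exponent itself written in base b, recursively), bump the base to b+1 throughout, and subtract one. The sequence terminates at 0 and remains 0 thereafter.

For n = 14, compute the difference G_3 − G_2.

[0] 14 ≡ 2^(2 + 1) + 2^2 + 2 (base 2). Lift 3: 111. −1: 110.
[1] 110 ≡ 3^(3 + 1) + 3^3 + 2 (base 3). Lift 4: 1282. −1: 1281.
[2] 1281 ≡ 4^(4 + 1) + 4^4 + 1 (base 4). Lift 5: 18751. −1: 18750.

17469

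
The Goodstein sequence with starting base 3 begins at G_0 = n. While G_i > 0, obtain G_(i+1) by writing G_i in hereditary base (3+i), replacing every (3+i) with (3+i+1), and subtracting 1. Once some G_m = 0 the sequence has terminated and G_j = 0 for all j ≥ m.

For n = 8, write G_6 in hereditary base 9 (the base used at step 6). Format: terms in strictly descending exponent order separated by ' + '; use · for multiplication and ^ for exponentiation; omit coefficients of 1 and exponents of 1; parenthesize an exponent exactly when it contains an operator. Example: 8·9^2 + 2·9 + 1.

G_0=8  [base 3] 2·3 + 2  →[3↦4]→  2·4 + 2 = 10  −1 ⇒ G_1=9
G_1=9  [base 4] 2·4 + 1  →[4↦5]→  2·5 + 1 = 11  −1 ⇒ G_2=10
G_2=10  [base 5] 2·5  →[5↦6]→  2·6 = 12  −1 ⇒ G_3=11
G_3=11  [base 6] 6 + 5  →[6↦7]→  7 + 5 = 12  −1 ⇒ G_4=11
G_4=11  [base 7] 7 + 4  →[7↦8]→  8 + 4 = 12  −1 ⇒ G_5=11
G_5=11  [base 8] 8 + 3  →[8↦9]→  9 + 3 = 12  −1 ⇒ G_6=11
G_6=11  [base 9] 9 + 2  →[9↦10]→  10 + 2 = 12  −1 ⇒ G_7=11

9 + 2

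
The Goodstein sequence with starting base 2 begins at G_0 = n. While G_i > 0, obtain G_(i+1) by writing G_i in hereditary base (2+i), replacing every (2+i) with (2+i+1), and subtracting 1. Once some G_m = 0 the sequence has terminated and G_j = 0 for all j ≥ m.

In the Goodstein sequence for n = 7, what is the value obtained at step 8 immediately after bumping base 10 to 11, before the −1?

[0] 7 ≡ 2^2 + 2 + 1 (base 2). Lift 3: 31. −1: 30.
[1] 30 ≡ 3^3 + 3 (base 3). Lift 4: 260. −1: 259.
[2] 259 ≡ 4^4 + 3 (base 4). Lift 5: 3128. −1: 3127.
[3] 3127 ≡ 5^5 + 2 (base 5). Lift 6: 46658. −1: 46657.
[4] 46657 ≡ 6^6 + 1 (base 6). Lift 7: 823544. −1: 823543.
[5] 823543 ≡ 7^7 (base 7). Lift 8: 16777216. −1: 16777215.
[6] 16777215 ≡ 7·8^7 + 7·8^6 + 7·8^5 + 7·8^4 + 7·8^3 + 7·8^2 + 7·8 + 7 (base 8). Lift 9: 37665880. −1: 37665879.
[7] 37665879 ≡ 7·9^7 + 7·9^6 + 7·9^5 + 7·9^4 + 7·9^3 + 7·9^2 + 7·9 + 6 (base 9). Lift 10: 77777776. −1: 77777775.

150051214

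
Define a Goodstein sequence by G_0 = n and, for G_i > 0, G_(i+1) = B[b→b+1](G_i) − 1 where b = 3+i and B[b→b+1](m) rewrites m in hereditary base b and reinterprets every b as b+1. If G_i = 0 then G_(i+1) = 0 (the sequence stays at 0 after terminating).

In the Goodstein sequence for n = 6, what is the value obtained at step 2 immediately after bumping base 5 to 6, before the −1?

8

i=0: 6 = 2·3 (b=3); 3→4: 2·4 = 8; 8−1 = 7
i=1: 7 = 4 + 3 (b=4); 4→5: 5 + 3 = 8; 8−1 = 7
i=2: 7 = 5 + 2 (b=5); 5→6: 6 + 2 = 8; 8−1 = 7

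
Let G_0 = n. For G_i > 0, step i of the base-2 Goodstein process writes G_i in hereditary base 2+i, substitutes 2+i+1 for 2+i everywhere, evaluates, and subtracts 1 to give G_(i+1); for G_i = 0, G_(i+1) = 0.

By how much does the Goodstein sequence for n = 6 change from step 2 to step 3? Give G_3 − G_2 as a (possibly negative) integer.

2868

6 —HB2→ 2^2 + 2 —bump→ 3^3 + 3 = 30 —(−1)→ 29
29 —HB3→ 3^3 + 2 —bump→ 4^4 + 2 = 258 —(−1)→ 257
257 —HB4→ 4^4 + 1 —bump→ 5^5 + 1 = 3126 —(−1)→ 3125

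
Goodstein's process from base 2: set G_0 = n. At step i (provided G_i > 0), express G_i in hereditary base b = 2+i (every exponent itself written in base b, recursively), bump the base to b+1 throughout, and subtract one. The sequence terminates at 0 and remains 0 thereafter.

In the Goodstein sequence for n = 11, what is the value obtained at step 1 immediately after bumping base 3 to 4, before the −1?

base 2: 11 = 2^(2 + 1) + 2 + 1; at 3: 3^(3 + 1) + 3 + 1 = 85; next = 84
base 3: 84 = 3^(3 + 1) + 3; at 4: 4^(4 + 1) + 4 = 1028; next = 1027

1028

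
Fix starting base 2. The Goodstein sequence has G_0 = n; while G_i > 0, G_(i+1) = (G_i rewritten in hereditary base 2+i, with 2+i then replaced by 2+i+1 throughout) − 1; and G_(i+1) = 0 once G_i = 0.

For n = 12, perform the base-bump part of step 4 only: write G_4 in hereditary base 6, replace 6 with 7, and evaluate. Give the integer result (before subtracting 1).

5764911

12 —HB2→ 2^(2 + 1) + 2^2 —bump→ 3^(3 + 1) + 3^3 = 108 —(−1)→ 107
107 —HB3→ 3^(3 + 1) + 2·3^2 + 2·3 + 2 —bump→ 4^(4 + 1) + 2·4^2 + 2·4 + 2 = 1066 —(−1)→ 1065
1065 —HB4→ 4^(4 + 1) + 2·4^2 + 2·4 + 1 —bump→ 5^(5 + 1) + 2·5^2 + 2·5 + 1 = 15686 —(−1)→ 15685
15685 —HB5→ 5^(5 + 1) + 2·5^2 + 2·5 —bump→ 6^(6 + 1) + 2·6^2 + 2·6 = 280020 —(−1)→ 280019
280019 —HB6→ 6^(6 + 1) + 2·6^2 + 6 + 5 —bump→ 7^(7 + 1) + 2·7^2 + 7 + 5 = 5764911 —(−1)→ 5764910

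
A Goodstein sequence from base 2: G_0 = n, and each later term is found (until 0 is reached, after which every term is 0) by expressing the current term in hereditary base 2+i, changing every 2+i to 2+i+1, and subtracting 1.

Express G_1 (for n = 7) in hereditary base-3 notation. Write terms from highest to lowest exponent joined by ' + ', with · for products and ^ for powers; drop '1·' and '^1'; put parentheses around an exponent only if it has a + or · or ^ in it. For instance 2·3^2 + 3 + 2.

3^3 + 3

[0] 7 ≡ 2^2 + 2 + 1 (base 2). Lift 3: 31. −1: 30.
[1] 30 ≡ 3^3 + 3 (base 3). Lift 4: 260. −1: 259.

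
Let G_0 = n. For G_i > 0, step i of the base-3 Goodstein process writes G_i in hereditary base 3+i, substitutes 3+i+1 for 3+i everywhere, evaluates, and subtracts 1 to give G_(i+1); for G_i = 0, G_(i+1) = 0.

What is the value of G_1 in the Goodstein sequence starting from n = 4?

4

4 —HB3→ 3 + 1 —bump→ 4 + 1 = 5 —(−1)→ 4
4 —HB4→ 4 —bump→ 5 = 5 —(−1)→ 4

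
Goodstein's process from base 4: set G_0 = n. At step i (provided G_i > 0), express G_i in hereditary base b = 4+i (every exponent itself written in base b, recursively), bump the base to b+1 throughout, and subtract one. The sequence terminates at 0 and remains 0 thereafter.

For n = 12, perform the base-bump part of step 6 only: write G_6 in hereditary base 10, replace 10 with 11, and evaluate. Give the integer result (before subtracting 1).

base 4: 12 = 3·4; at 5: 3·5 = 15; next = 14
base 5: 14 = 2·5 + 4; at 6: 2·6 + 4 = 16; next = 15
base 6: 15 = 2·6 + 3; at 7: 2·7 + 3 = 17; next = 16
base 7: 16 = 2·7 + 2; at 8: 2·8 + 2 = 18; next = 17
base 8: 17 = 2·8 + 1; at 9: 2·9 + 1 = 19; next = 18
base 9: 18 = 2·9; at 10: 2·10 = 20; next = 19

20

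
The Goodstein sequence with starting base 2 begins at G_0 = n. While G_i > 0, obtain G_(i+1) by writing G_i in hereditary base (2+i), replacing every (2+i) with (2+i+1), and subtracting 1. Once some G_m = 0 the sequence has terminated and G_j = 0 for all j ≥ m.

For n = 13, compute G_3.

16092

13 —HB2→ 2^(2 + 1) + 2^2 + 1 —bump→ 3^(3 + 1) + 3^3 + 1 = 109 —(−1)→ 108
108 —HB3→ 3^(3 + 1) + 3^3 —bump→ 4^(4 + 1) + 4^4 = 1280 —(−1)→ 1279
1279 —HB4→ 4^(4 + 1) + 3·4^3 + 3·4^2 + 3·4 + 3 —bump→ 5^(5 + 1) + 3·5^3 + 3·5^2 + 3·5 + 3 = 16093 —(−1)→ 16092
16092 —HB5→ 5^(5 + 1) + 3·5^3 + 3·5^2 + 3·5 + 2 —bump→ 6^(6 + 1) + 3·6^3 + 3·6^2 + 3·6 + 2 = 280712 —(−1)→ 280711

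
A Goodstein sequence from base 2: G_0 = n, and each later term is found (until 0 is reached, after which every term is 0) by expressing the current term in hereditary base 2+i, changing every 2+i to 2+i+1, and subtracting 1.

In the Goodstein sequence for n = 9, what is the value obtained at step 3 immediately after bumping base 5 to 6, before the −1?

140744

G_0 = 9. HB_2(9) = 2^(2 + 1) + 1. Bump = 82. G_1 = 81.
G_1 = 81. HB_3(81) = 3^(3 + 1). Bump = 1024. G_2 = 1023.
G_2 = 1023. HB_4(1023) = 3·4^4 + 3·4^3 + 3·4^2 + 3·4 + 3. Bump = 9843. G_3 = 9842.
G_3 = 9842. HB_5(9842) = 3·5^5 + 3·5^3 + 3·5^2 + 3·5 + 2. Bump = 140744. G_4 = 140743.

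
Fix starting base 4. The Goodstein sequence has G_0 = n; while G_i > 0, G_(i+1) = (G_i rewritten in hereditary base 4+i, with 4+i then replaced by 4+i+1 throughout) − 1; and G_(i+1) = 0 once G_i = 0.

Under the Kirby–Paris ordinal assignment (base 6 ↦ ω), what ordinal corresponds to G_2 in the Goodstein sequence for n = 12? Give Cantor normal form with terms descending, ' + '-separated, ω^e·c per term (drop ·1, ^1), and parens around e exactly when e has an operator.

12 —HB4→ 3·4 —bump→ 3·5 = 15 —(−1)→ 14
14 —HB5→ 2·5 + 4 —bump→ 2·6 + 4 = 16 —(−1)→ 15
15 —HB6→ 2·6 + 3 —bump→ 2·7 + 3 = 17 —(−1)→ 16

ω·2 + 3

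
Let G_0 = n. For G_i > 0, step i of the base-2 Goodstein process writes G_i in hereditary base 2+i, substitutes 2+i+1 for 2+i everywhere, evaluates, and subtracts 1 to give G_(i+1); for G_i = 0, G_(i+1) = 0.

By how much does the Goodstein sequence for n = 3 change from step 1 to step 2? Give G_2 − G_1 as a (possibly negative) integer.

G_0=3  [base 2] 2 + 1  →[2↦3]→  3 + 1 = 4  −1 ⇒ G_1=3
G_1=3  [base 3] 3  →[3↦4]→  4 = 4  −1 ⇒ G_2=3

0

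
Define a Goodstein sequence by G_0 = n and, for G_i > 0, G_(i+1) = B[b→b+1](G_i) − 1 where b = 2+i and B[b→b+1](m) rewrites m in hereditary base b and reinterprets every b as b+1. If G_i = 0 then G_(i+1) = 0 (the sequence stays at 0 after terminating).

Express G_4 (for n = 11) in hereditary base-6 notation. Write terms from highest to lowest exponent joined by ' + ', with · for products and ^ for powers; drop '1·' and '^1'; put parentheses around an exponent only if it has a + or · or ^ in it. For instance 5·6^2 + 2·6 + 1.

(0) 11|_2 = 2^(2 + 1) + 2 + 1 ↦ 3^(3 + 1) + 3 + 1|_3 = 85 ⇒ 84
(1) 84|_3 = 3^(3 + 1) + 3 ↦ 4^(4 + 1) + 4|_4 = 1028 ⇒ 1027
(2) 1027|_4 = 4^(4 + 1) + 3 ↦ 5^(5 + 1) + 3|_5 = 15628 ⇒ 15627
(3) 15627|_5 = 5^(5 + 1) + 2 ↦ 6^(6 + 1) + 2|_6 = 279938 ⇒ 279937

6^(6 + 1) + 1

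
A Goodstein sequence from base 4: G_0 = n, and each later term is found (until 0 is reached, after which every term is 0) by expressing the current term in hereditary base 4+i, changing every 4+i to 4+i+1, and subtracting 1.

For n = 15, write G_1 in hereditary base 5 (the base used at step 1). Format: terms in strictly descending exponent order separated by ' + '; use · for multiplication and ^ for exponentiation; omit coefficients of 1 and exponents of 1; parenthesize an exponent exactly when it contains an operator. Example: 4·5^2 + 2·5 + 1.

3·5 + 2

base 4: 15 = 3·4 + 3; at 5: 3·5 + 3 = 18; next = 17
base 5: 17 = 3·5 + 2; at 6: 3·6 + 2 = 20; next = 19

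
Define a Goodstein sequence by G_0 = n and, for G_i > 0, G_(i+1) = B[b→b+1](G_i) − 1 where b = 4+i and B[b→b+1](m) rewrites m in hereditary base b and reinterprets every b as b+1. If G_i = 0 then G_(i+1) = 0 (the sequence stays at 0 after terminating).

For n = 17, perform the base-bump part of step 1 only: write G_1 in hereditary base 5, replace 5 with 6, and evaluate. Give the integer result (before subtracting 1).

step 0: 17 = 4^2 + 1; sub 5 for 4: 5^2 + 1; = 26; G_1 = 26−1 = 25
step 1: 25 = 5^2; sub 6 for 5: 6^2; = 36; G_2 = 36−1 = 35

36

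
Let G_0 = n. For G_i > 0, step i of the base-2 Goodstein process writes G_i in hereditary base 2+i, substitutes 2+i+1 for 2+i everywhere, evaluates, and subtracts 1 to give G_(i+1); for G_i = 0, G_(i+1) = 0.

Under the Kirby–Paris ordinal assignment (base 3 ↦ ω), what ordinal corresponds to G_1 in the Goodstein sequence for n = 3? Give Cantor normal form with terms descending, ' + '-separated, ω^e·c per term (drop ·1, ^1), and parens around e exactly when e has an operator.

ω

i=0: 3 = 2 + 1 (b=2); 2→3: 3 + 1 = 4; 4−1 = 3
i=1: 3 = 3 (b=3); 3→4: 4 = 4; 4−1 = 3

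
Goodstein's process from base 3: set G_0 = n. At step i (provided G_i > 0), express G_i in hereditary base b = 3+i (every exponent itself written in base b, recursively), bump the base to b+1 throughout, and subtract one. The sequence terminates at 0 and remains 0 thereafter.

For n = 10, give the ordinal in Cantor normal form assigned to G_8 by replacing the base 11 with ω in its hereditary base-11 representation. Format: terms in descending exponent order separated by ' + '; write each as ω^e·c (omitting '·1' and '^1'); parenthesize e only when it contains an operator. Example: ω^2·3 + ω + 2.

step 0: 10 = 3^2 + 1; sub 4 for 3: 4^2 + 1; = 17; G_1 = 17−1 = 16
step 1: 16 = 4^2; sub 5 for 4: 5^2; = 25; G_2 = 25−1 = 24
step 2: 24 = 4·5 + 4; sub 6 for 5: 4·6 + 4; = 28; G_3 = 28−1 = 27
step 3: 27 = 4·6 + 3; sub 7 for 6: 4·7 + 3; = 31; G_4 = 31−1 = 30
step 4: 30 = 4·7 + 2; sub 8 for 7: 4·8 + 2; = 34; G_5 = 34−1 = 33
step 5: 33 = 4·8 + 1; sub 9 for 8: 4·9 + 1; = 37; G_6 = 37−1 = 36
step 6: 36 = 4·9; sub 10 for 9: 4·10; = 40; G_7 = 40−1 = 39
step 7: 39 = 3·10 + 9; sub 11 for 10: 3·11 + 9; = 42; G_8 = 42−1 = 41

ω·3 + 8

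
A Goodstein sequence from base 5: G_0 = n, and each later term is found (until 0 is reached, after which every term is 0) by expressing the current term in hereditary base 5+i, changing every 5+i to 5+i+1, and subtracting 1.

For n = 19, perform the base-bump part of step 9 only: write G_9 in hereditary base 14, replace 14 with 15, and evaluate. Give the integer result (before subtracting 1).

35

(0) 19|_5 = 3·5 + 4 ↦ 3·6 + 4|_6 = 22 ⇒ 21
(1) 21|_6 = 3·6 + 3 ↦ 3·7 + 3|_7 = 24 ⇒ 23
(2) 23|_7 = 3·7 + 2 ↦ 3·8 + 2|_8 = 26 ⇒ 25
(3) 25|_8 = 3·8 + 1 ↦ 3·9 + 1|_9 = 28 ⇒ 27
(4) 27|_9 = 3·9 ↦ 3·10|_10 = 30 ⇒ 29
(5) 29|_10 = 2·10 + 9 ↦ 2·11 + 9|_11 = 31 ⇒ 30
(6) 30|_11 = 2·11 + 8 ↦ 2·12 + 8|_12 = 32 ⇒ 31
(7) 31|_12 = 2·12 + 7 ↦ 2·13 + 7|_13 = 33 ⇒ 32
(8) 32|_13 = 2·13 + 6 ↦ 2·14 + 6|_14 = 34 ⇒ 33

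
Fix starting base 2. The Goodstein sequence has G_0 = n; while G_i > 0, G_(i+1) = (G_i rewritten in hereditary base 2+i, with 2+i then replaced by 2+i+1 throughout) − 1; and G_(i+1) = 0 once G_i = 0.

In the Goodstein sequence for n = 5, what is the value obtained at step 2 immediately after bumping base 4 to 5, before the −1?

468

[0] 5 ≡ 2^2 + 1 (base 2). Lift 3: 28. −1: 27.
[1] 27 ≡ 3^3 (base 3). Lift 4: 256. −1: 255.
[2] 255 ≡ 3·4^3 + 3·4^2 + 3·4 + 3 (base 4). Lift 5: 468. −1: 467.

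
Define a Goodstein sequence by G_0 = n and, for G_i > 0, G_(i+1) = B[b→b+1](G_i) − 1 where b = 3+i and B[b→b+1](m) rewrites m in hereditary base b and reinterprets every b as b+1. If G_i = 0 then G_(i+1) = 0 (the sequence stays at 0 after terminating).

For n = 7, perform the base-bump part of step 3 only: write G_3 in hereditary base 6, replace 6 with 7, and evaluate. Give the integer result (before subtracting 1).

10

G_0=7  [base 3] 2·3 + 1  →[3↦4]→  2·4 + 1 = 9  −1 ⇒ G_1=8
G_1=8  [base 4] 2·4  →[4↦5]→  2·5 = 10  −1 ⇒ G_2=9
G_2=9  [base 5] 5 + 4  →[5↦6]→  6 + 4 = 10  −1 ⇒ G_3=9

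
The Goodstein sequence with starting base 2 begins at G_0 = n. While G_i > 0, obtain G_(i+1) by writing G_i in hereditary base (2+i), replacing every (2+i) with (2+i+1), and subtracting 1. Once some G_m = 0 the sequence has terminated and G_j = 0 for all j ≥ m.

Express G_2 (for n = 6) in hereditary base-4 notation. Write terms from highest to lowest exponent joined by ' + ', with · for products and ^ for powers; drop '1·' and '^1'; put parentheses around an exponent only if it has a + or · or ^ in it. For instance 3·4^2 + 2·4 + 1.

4^4 + 1

[0] 6 ≡ 2^2 + 2 (base 2). Lift 3: 30. −1: 29.
[1] 29 ≡ 3^3 + 2 (base 3). Lift 4: 258. −1: 257.
[2] 257 ≡ 4^4 + 1 (base 4). Lift 5: 3126. −1: 3125.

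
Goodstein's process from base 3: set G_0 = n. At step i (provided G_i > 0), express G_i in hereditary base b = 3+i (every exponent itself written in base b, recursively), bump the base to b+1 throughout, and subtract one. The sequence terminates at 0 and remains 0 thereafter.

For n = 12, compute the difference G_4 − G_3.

i=0: 12 = 3^2 + 3 (b=3); 3→4: 4^2 + 4 = 20; 20−1 = 19
i=1: 19 = 4^2 + 3 (b=4); 4→5: 5^2 + 3 = 28; 28−1 = 27
i=2: 27 = 5^2 + 2 (b=5); 5→6: 6^2 + 2 = 38; 38−1 = 37
i=3: 37 = 6^2 + 1 (b=6); 6→7: 7^2 + 1 = 50; 50−1 = 49

12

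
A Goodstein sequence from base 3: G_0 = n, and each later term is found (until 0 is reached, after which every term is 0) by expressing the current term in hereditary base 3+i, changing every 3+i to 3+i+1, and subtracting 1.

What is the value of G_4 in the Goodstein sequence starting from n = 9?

base 3: 9 = 3^2; at 4: 4^2 = 16; next = 15
base 4: 15 = 3·4 + 3; at 5: 3·5 + 3 = 18; next = 17
base 5: 17 = 3·5 + 2; at 6: 3·6 + 2 = 20; next = 19
base 6: 19 = 3·6 + 1; at 7: 3·7 + 1 = 22; next = 21
base 7: 21 = 3·7; at 8: 3·8 = 24; next = 23

21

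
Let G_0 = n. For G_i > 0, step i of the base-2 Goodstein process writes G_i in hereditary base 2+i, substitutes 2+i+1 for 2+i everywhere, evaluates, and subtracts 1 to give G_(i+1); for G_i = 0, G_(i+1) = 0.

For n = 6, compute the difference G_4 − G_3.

step 0: 6 = 2^2 + 2; sub 3 for 2: 3^3 + 3; = 30; G_1 = 30−1 = 29
step 1: 29 = 3^3 + 2; sub 4 for 3: 4^4 + 2; = 258; G_2 = 258−1 = 257
step 2: 257 = 4^4 + 1; sub 5 for 4: 5^5 + 1; = 3126; G_3 = 3126−1 = 3125
step 3: 3125 = 5^5; sub 6 for 5: 6^6; = 46656; G_4 = 46656−1 = 46655

43530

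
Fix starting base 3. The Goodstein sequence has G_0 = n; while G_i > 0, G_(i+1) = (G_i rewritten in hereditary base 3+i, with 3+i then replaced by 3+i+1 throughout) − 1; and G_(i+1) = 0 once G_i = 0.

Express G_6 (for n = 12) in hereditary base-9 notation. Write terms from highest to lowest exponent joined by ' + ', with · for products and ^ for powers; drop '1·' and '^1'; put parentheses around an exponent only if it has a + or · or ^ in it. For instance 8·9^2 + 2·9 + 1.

7·9 + 6

[0] 12 ≡ 3^2 + 3 (base 3). Lift 4: 20. −1: 19.
[1] 19 ≡ 4^2 + 3 (base 4). Lift 5: 28. −1: 27.
[2] 27 ≡ 5^2 + 2 (base 5). Lift 6: 38. −1: 37.
[3] 37 ≡ 6^2 + 1 (base 6). Lift 7: 50. −1: 49.
[4] 49 ≡ 7^2 (base 7). Lift 8: 64. −1: 63.
[5] 63 ≡ 7·8 + 7 (base 8). Lift 9: 70. −1: 69.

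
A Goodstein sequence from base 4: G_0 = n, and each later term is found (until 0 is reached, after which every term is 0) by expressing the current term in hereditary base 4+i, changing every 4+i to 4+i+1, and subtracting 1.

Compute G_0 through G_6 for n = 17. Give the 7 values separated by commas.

17, 25, 35, 39, 43, 47, 51

(0) 17|_4 = 4^2 + 1 ↦ 5^2 + 1|_5 = 26 ⇒ 25
(1) 25|_5 = 5^2 ↦ 6^2|_6 = 36 ⇒ 35
(2) 35|_6 = 5·6 + 5 ↦ 5·7 + 5|_7 = 40 ⇒ 39
(3) 39|_7 = 5·7 + 4 ↦ 5·8 + 4|_8 = 44 ⇒ 43
(4) 43|_8 = 5·8 + 3 ↦ 5·9 + 3|_9 = 48 ⇒ 47
(5) 47|_9 = 5·9 + 2 ↦ 5·10 + 2|_10 = 52 ⇒ 51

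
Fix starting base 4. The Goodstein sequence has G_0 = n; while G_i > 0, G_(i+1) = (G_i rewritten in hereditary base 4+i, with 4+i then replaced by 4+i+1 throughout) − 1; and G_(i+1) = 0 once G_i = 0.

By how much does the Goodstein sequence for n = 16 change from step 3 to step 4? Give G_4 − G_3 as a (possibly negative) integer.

3

step 0: 16 = 4^2; sub 5 for 4: 5^2; = 25; G_1 = 25−1 = 24
step 1: 24 = 4·5 + 4; sub 6 for 5: 4·6 + 4; = 28; G_2 = 28−1 = 27
step 2: 27 = 4·6 + 3; sub 7 for 6: 4·7 + 3; = 31; G_3 = 31−1 = 30
step 3: 30 = 4·7 + 2; sub 8 for 7: 4·8 + 2; = 34; G_4 = 34−1 = 33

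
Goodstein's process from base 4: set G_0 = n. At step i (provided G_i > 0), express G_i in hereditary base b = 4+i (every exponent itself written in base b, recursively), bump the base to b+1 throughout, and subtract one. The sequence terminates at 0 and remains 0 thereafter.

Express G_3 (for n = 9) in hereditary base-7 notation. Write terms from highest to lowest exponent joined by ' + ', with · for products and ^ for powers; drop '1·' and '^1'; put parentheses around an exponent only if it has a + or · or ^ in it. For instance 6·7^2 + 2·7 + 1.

base 4: 9 = 2·4 + 1; at 5: 2·5 + 1 = 11; next = 10
base 5: 10 = 2·5; at 6: 2·6 = 12; next = 11
base 6: 11 = 6 + 5; at 7: 7 + 5 = 12; next = 11
base 7: 11 = 7 + 4; at 8: 8 + 4 = 12; next = 11

7 + 4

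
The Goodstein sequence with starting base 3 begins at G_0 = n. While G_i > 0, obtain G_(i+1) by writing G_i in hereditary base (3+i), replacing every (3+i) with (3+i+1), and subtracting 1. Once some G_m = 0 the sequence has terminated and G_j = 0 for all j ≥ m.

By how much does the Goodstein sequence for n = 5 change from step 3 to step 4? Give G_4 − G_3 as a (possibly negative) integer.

-1

G_0 = 5. HB_3(5) = 3 + 2. Bump = 6. G_1 = 5.
G_1 = 5. HB_4(5) = 4 + 1. Bump = 6. G_2 = 5.
G_2 = 5. HB_5(5) = 5. Bump = 6. G_3 = 5.
G_3 = 5. HB_6(5) = 5. Bump = 5. G_4 = 4.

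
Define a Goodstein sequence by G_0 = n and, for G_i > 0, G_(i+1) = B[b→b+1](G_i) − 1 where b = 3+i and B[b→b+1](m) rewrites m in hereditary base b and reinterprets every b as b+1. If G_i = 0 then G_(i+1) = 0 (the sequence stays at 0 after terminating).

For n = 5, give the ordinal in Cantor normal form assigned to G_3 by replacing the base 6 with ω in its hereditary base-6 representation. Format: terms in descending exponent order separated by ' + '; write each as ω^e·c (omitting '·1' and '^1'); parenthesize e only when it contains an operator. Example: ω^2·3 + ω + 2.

(0) 5|_3 = 3 + 2 ↦ 4 + 2|_4 = 6 ⇒ 5
(1) 5|_4 = 4 + 1 ↦ 5 + 1|_5 = 6 ⇒ 5
(2) 5|_5 = 5 ↦ 6|_6 = 6 ⇒ 5
(3) 5|_6 = 5 ↦ 5|_7 = 5 ⇒ 4

5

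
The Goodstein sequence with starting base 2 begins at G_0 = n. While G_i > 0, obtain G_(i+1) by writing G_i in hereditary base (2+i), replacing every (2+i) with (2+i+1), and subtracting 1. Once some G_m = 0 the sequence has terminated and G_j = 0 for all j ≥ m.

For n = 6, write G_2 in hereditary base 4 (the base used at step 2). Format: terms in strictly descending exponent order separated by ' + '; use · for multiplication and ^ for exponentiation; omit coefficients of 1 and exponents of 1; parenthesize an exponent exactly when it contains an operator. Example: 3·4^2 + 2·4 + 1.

4^4 + 1

6 —HB2→ 2^2 + 2 —bump→ 3^3 + 3 = 30 —(−1)→ 29
29 —HB3→ 3^3 + 2 —bump→ 4^4 + 2 = 258 —(−1)→ 257
257 —HB4→ 4^4 + 1 —bump→ 5^5 + 1 = 3126 —(−1)→ 3125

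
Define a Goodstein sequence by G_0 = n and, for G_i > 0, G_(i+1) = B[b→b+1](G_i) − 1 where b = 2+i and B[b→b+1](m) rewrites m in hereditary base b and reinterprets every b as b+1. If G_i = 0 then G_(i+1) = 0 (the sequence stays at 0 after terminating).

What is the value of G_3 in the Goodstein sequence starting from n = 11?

step 0: 11 = 2^(2 + 1) + 2 + 1; sub 3 for 2: 3^(3 + 1) + 3 + 1; = 85; G_1 = 85−1 = 84
step 1: 84 = 3^(3 + 1) + 3; sub 4 for 3: 4^(4 + 1) + 4; = 1028; G_2 = 1028−1 = 1027
step 2: 1027 = 4^(4 + 1) + 3; sub 5 for 4: 5^(5 + 1) + 3; = 15628; G_3 = 15628−1 = 15627

15627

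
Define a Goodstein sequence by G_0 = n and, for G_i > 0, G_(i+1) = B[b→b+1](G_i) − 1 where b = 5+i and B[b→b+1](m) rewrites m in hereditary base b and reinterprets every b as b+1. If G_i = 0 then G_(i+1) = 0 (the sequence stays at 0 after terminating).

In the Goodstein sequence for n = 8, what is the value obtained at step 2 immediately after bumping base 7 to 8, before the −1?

9

G_0 = 8. HB_5(8) = 5 + 3. Bump = 9. G_1 = 8.
G_1 = 8. HB_6(8) = 6 + 2. Bump = 9. G_2 = 8.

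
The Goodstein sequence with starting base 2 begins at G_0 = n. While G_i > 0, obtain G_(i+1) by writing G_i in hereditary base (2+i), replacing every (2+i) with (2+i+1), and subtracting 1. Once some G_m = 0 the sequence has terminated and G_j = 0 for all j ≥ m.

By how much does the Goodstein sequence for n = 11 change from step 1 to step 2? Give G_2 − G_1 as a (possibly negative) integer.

943

[0] 11 ≡ 2^(2 + 1) + 2 + 1 (base 2). Lift 3: 85. −1: 84.
[1] 84 ≡ 3^(3 + 1) + 3 (base 3). Lift 4: 1028. −1: 1027.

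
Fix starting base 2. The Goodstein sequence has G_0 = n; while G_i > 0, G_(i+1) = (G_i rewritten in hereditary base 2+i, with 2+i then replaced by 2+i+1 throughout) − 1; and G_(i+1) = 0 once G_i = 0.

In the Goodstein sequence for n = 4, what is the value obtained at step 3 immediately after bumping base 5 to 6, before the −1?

G_0=4  [base 2] 2^2  →[2↦3]→  3^3 = 27  −1 ⇒ G_1=26
G_1=26  [base 3] 2·3^2 + 2·3 + 2  →[3↦4]→  2·4^2 + 2·4 + 2 = 42  −1 ⇒ G_2=41
G_2=41  [base 4] 2·4^2 + 2·4 + 1  →[4↦5]→  2·5^2 + 2·5 + 1 = 61  −1 ⇒ G_3=60
G_3=60  [base 5] 2·5^2 + 2·5  →[5↦6]→  2·6^2 + 2·6 = 84  −1 ⇒ G_4=83

84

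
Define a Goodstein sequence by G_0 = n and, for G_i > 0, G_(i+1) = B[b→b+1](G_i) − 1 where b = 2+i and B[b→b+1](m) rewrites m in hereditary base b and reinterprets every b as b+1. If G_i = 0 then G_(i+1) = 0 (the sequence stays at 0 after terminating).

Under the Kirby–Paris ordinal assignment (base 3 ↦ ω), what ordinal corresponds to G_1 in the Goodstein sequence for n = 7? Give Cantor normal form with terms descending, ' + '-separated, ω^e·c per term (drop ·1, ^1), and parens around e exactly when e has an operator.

ω^ω + ω

i=0: 7 = 2^2 + 2 + 1 (b=2); 2→3: 3^3 + 3 + 1 = 31; 31−1 = 30
i=1: 30 = 3^3 + 3 (b=3); 3→4: 4^4 + 4 = 260; 260−1 = 259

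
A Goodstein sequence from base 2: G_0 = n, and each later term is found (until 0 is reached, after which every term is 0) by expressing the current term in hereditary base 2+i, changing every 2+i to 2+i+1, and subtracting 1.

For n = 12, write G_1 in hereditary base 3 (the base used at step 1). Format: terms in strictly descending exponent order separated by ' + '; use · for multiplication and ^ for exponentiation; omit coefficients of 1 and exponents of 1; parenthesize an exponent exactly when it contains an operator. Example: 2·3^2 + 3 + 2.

3^(3 + 1) + 2·3^2 + 2·3 + 2

(0) 12|_2 = 2^(2 + 1) + 2^2 ↦ 3^(3 + 1) + 3^3|_3 = 108 ⇒ 107
(1) 107|_3 = 3^(3 + 1) + 2·3^2 + 2·3 + 2 ↦ 4^(4 + 1) + 2·4^2 + 2·4 + 2|_4 = 1066 ⇒ 1065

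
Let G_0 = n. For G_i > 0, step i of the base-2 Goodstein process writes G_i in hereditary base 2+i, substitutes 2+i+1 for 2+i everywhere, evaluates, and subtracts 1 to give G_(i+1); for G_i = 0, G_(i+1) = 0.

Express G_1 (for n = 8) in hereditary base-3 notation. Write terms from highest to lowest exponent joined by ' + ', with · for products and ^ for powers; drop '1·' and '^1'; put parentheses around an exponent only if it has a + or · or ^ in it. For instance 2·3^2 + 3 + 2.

[0] 8 ≡ 2^(2 + 1) (base 2). Lift 3: 81. −1: 80.
[1] 80 ≡ 2·3^3 + 2·3^2 + 2·3 + 2 (base 3). Lift 4: 554. −1: 553.

2·3^3 + 2·3^2 + 2·3 + 2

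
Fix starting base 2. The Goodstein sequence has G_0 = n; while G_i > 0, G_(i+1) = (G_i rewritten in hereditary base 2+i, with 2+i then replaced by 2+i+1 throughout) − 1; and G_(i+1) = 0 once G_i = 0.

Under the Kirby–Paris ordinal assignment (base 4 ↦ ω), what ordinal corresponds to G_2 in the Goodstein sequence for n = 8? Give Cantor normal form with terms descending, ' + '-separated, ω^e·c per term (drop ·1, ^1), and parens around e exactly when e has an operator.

[0] 8 ≡ 2^(2 + 1) (base 2). Lift 3: 81. −1: 80.
[1] 80 ≡ 2·3^3 + 2·3^2 + 2·3 + 2 (base 3). Lift 4: 554. −1: 553.

ω^ω·2 + ω^2·2 + ω·2 + 1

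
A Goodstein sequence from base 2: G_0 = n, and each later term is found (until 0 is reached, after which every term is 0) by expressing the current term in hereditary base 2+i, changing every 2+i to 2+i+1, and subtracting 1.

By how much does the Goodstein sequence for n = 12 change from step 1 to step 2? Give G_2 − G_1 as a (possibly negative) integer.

958

G_0=12  [base 2] 2^(2 + 1) + 2^2  →[2↦3]→  3^(3 + 1) + 3^3 = 108  −1 ⇒ G_1=107
G_1=107  [base 3] 3^(3 + 1) + 2·3^2 + 2·3 + 2  →[3↦4]→  4^(4 + 1) + 2·4^2 + 2·4 + 2 = 1066  −1 ⇒ G_2=1065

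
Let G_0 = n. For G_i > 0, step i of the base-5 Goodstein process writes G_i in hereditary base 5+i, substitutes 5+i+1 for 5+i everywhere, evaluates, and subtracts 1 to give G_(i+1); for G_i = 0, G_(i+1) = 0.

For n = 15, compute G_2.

18

(0) 15|_5 = 3·5 ↦ 3·6|_6 = 18 ⇒ 17
(1) 17|_6 = 2·6 + 5 ↦ 2·7 + 5|_7 = 19 ⇒ 18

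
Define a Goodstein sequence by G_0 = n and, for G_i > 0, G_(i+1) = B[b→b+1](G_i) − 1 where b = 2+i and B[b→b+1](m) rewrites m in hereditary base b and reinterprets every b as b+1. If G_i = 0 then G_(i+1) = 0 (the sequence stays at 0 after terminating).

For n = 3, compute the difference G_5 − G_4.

-1

base 2: 3 = 2 + 1; at 3: 3 + 1 = 4; next = 3
base 3: 3 = 3; at 4: 4 = 4; next = 3
base 4: 3 = 3; at 5: 3 = 3; next = 2
base 5: 2 = 2; at 6: 2 = 2; next = 1
base 6: 1 = 1; at 7: 1 = 1; next = 0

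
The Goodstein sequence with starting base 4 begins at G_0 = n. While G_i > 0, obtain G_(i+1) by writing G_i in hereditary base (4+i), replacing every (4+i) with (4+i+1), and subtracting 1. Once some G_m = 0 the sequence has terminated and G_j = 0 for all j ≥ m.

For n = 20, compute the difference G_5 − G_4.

20 —HB4→ 4^2 + 4 —bump→ 5^2 + 5 = 30 —(−1)→ 29
29 —HB5→ 5^2 + 4 —bump→ 6^2 + 4 = 40 —(−1)→ 39
39 —HB6→ 6^2 + 3 —bump→ 7^2 + 3 = 52 —(−1)→ 51
51 —HB7→ 7^2 + 2 —bump→ 8^2 + 2 = 66 —(−1)→ 65
65 —HB8→ 8^2 + 1 —bump→ 9^2 + 1 = 82 —(−1)→ 81

16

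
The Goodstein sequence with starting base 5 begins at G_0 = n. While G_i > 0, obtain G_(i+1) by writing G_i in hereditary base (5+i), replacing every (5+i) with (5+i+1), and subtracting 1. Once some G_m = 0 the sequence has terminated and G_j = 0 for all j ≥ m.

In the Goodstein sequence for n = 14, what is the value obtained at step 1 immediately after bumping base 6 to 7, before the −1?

17

i=0: 14 = 2·5 + 4 (b=5); 5→6: 2·6 + 4 = 16; 16−1 = 15
i=1: 15 = 2·6 + 3 (b=6); 6→7: 2·7 + 3 = 17; 17−1 = 16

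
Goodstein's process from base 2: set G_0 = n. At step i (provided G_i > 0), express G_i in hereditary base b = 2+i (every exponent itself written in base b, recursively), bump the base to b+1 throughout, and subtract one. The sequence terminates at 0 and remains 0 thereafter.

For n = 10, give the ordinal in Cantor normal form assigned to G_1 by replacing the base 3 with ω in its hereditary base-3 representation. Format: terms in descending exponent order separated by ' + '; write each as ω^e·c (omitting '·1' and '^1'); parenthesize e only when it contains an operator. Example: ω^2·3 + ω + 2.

ω^(ω + 1) + 2

base 2: 10 = 2^(2 + 1) + 2; at 3: 3^(3 + 1) + 3 = 84; next = 83
base 3: 83 = 3^(3 + 1) + 2; at 4: 4^(4 + 1) + 2 = 1026; next = 1025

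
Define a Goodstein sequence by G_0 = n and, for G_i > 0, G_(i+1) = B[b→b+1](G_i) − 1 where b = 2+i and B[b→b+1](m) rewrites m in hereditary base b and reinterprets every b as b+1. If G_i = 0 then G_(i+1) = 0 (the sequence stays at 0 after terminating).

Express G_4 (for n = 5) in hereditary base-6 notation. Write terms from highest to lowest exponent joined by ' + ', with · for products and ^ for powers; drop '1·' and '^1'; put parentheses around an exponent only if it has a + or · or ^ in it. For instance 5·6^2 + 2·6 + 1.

3·6^3 + 3·6^2 + 3·6 + 1

5 —HB2→ 2^2 + 1 —bump→ 3^3 + 1 = 28 —(−1)→ 27
27 —HB3→ 3^3 —bump→ 4^4 = 256 —(−1)→ 255
255 —HB4→ 3·4^3 + 3·4^2 + 3·4 + 3 —bump→ 3·5^3 + 3·5^2 + 3·5 + 3 = 468 —(−1)→ 467
467 —HB5→ 3·5^3 + 3·5^2 + 3·5 + 2 —bump→ 3·6^3 + 3·6^2 + 3·6 + 2 = 776 —(−1)→ 775
775 —HB6→ 3·6^3 + 3·6^2 + 3·6 + 1 —bump→ 3·7^3 + 3·7^2 + 3·7 + 1 = 1198 —(−1)→ 1197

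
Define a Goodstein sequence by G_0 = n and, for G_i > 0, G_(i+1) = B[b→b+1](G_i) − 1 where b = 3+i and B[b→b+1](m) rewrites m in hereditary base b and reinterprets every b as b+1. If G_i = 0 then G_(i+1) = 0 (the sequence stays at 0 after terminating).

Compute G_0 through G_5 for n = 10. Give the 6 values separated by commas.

base 3: 10 = 3^2 + 1; at 4: 4^2 + 1 = 17; next = 16
base 4: 16 = 4^2; at 5: 5^2 = 25; next = 24
base 5: 24 = 4·5 + 4; at 6: 4·6 + 4 = 28; next = 27
base 6: 27 = 4·6 + 3; at 7: 4·7 + 3 = 31; next = 30
base 7: 30 = 4·7 + 2; at 8: 4·8 + 2 = 34; next = 33

10, 16, 24, 27, 30, 33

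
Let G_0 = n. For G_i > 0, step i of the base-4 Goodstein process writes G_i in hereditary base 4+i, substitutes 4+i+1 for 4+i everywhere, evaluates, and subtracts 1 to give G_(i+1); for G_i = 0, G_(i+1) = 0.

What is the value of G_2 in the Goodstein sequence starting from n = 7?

7

G_0=7  [base 4] 4 + 3  →[4↦5]→  5 + 3 = 8  −1 ⇒ G_1=7
G_1=7  [base 5] 5 + 2  →[5↦6]→  6 + 2 = 8  −1 ⇒ G_2=7
G_2=7  [base 6] 6 + 1  →[6↦7]→  7 + 1 = 8  −1 ⇒ G_3=7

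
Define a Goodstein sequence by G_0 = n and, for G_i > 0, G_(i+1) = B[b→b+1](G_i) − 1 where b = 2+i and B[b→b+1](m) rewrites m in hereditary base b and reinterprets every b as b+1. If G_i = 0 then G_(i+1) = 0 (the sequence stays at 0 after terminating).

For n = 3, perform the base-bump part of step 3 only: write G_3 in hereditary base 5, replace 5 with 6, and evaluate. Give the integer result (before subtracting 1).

2

base 2: 3 = 2 + 1; at 3: 3 + 1 = 4; next = 3
base 3: 3 = 3; at 4: 4 = 4; next = 3
base 4: 3 = 3; at 5: 3 = 3; next = 2
base 5: 2 = 2; at 6: 2 = 2; next = 1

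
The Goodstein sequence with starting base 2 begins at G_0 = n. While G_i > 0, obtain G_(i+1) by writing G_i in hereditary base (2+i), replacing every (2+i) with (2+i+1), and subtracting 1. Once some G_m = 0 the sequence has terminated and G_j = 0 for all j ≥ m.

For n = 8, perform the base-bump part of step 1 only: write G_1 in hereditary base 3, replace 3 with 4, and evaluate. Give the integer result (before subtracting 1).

554

(0) 8|_2 = 2^(2 + 1) ↦ 3^(3 + 1)|_3 = 81 ⇒ 80
(1) 80|_3 = 2·3^3 + 2·3^2 + 2·3 + 2 ↦ 2·4^4 + 2·4^2 + 2·4 + 2|_4 = 554 ⇒ 553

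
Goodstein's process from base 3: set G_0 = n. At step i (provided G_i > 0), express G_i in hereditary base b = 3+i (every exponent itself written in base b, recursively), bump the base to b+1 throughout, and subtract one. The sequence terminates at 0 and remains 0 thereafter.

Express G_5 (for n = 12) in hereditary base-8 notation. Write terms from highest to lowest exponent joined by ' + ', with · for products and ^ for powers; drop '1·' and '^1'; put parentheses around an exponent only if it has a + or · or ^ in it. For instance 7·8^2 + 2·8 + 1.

i=0: 12 = 3^2 + 3 (b=3); 3→4: 4^2 + 4 = 20; 20−1 = 19
i=1: 19 = 4^2 + 3 (b=4); 4→5: 5^2 + 3 = 28; 28−1 = 27
i=2: 27 = 5^2 + 2 (b=5); 5→6: 6^2 + 2 = 38; 38−1 = 37
i=3: 37 = 6^2 + 1 (b=6); 6→7: 7^2 + 1 = 50; 50−1 = 49
i=4: 49 = 7^2 (b=7); 7→8: 8^2 = 64; 64−1 = 63

7·8 + 7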